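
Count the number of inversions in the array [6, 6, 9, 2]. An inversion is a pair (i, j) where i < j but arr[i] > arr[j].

Finding inversions in [6, 6, 9, 2]:

(0, 3): arr[0]=6 > arr[3]=2
(1, 3): arr[1]=6 > arr[3]=2
(2, 3): arr[2]=9 > arr[3]=2

Total inversions: 3

The array has 3 inversion(s): (0,3), (1,3), (2,3). Each pair (i,j) satisfies i < j and arr[i] > arr[j].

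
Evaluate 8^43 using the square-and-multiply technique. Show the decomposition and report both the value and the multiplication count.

Computing 8^43 by squaring (build up from 8^1; each line after the first costs one multiplication):

8^1 = 8
8^2 = (8^1)^2 = 8^2 = 64
8^4 = (8^2)^2 = 64^2 = 4096
8^5 = 8 * 8^4 = 8 * 4096 = 32768
8^10 = (8^5)^2 = 32768^2 = 1073741824
8^20 = (8^10)^2 = 1073741824^2 = 1152921504606846976
8^21 = 8 * 8^20 = 8 * 1152921504606846976 = 9223372036854775808
8^42 = (8^21)^2 = 9223372036854775808^2 = 85070591730234615865843651857942052864
8^43 = 8 * 8^42 = 8 * 85070591730234615865843651857942052864 = 680564733841876926926749214863536422912

Result: 680564733841876926926749214863536422912
Multiplications needed: 8 (8 lines after 8^1)

8^43 = 680564733841876926926749214863536422912. Using exponentiation by squaring, this requires 8 multiplications. The key idea: if the exponent is even, square the half-power; if odd, multiply by the base once.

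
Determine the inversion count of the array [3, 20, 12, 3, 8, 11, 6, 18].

Finding inversions in [3, 20, 12, 3, 8, 11, 6, 18]:

(1, 2): arr[1]=20 > arr[2]=12
(1, 3): arr[1]=20 > arr[3]=3
(1, 4): arr[1]=20 > arr[4]=8
(1, 5): arr[1]=20 > arr[5]=11
(1, 6): arr[1]=20 > arr[6]=6
(1, 7): arr[1]=20 > arr[7]=18
(2, 3): arr[2]=12 > arr[3]=3
(2, 4): arr[2]=12 > arr[4]=8
(2, 5): arr[2]=12 > arr[5]=11
(2, 6): arr[2]=12 > arr[6]=6
(4, 6): arr[4]=8 > arr[6]=6
(5, 6): arr[5]=11 > arr[6]=6

Total inversions: 12

The array has 12 inversion(s): (1,2), (1,3), (1,4), (1,5), (1,6), (1,7), (2,3), (2,4), (2,5), (2,6), (4,6), (5,6). Each pair (i,j) satisfies i < j and arr[i] > arr[j].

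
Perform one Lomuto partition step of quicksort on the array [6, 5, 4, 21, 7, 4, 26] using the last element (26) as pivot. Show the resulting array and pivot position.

Lomuto partition with pivot = 26:

Initial array: [6, 5, 4, 21, 7, 4, 26]

arr[0]=6 <= 26: swap with position 0, array becomes [6, 5, 4, 21, 7, 4, 26]
arr[1]=5 <= 26: swap with position 1, array becomes [6, 5, 4, 21, 7, 4, 26]
arr[2]=4 <= 26: swap with position 2, array becomes [6, 5, 4, 21, 7, 4, 26]
arr[3]=21 <= 26: swap with position 3, array becomes [6, 5, 4, 21, 7, 4, 26]
arr[4]=7 <= 26: swap with position 4, array becomes [6, 5, 4, 21, 7, 4, 26]
arr[5]=4 <= 26: swap with position 5, array becomes [6, 5, 4, 21, 7, 4, 26]

Place pivot at position 6: [6, 5, 4, 21, 7, 4, 26]
Pivot position: 6

After partitioning with pivot 26, the array becomes [6, 5, 4, 21, 7, 4, 26]. The pivot is placed at index 6. All elements to the left of the pivot are <= 26, and all elements to the right are > 26.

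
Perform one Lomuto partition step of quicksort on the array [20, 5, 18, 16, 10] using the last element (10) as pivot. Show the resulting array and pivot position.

Lomuto partition with pivot = 10:

Initial array: [20, 5, 18, 16, 10]

arr[0]=20 > 10: no swap
arr[1]=5 <= 10: swap with position 0, array becomes [5, 20, 18, 16, 10]
arr[2]=18 > 10: no swap
arr[3]=16 > 10: no swap

Place pivot at position 1: [5, 10, 18, 16, 20]
Pivot position: 1

After partitioning with pivot 10, the array becomes [5, 10, 18, 16, 20]. The pivot is placed at index 1. All elements to the left of the pivot are <= 10, and all elements to the right are > 10.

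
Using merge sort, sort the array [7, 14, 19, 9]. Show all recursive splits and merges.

Merge sort trace:

Split: [7, 14, 19, 9] -> [7, 14] and [19, 9]
  Split: [7, 14] -> [7] and [14]
  Merge: [7] + [14] -> [7, 14]
  Split: [19, 9] -> [19] and [9]
  Merge: [19] + [9] -> [9, 19]
Merge: [7, 14] + [9, 19] -> [7, 9, 14, 19]

Final sorted array: [7, 9, 14, 19]

The merge sort proceeds by recursively splitting the array and merging sorted halves.
After all merges, the sorted array is [7, 9, 14, 19].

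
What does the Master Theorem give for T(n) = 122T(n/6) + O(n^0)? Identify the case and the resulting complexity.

Master Theorem for T(n) = 122T(n/6) + O(n^0):

a = 122, b = 6, c = 0
log_b(a) = log_6(122) = 2.6812

Case 1: c = 0 < log_6(122) = 2.6812
T(n) = O(n^(log_6 122))

For T(n) = 122T(n/6) + O(n^0): log_6(122) = 2.6812. This is Case 1 of the Master Theorem (c < log_b(a), work dominated by leaves), giving O(n^(log_6 122)).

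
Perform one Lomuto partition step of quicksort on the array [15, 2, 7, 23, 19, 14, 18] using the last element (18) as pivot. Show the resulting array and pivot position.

Lomuto partition with pivot = 18:

Initial array: [15, 2, 7, 23, 19, 14, 18]

arr[0]=15 <= 18: swap with position 0, array becomes [15, 2, 7, 23, 19, 14, 18]
arr[1]=2 <= 18: swap with position 1, array becomes [15, 2, 7, 23, 19, 14, 18]
arr[2]=7 <= 18: swap with position 2, array becomes [15, 2, 7, 23, 19, 14, 18]
arr[3]=23 > 18: no swap
arr[4]=19 > 18: no swap
arr[5]=14 <= 18: swap with position 3, array becomes [15, 2, 7, 14, 19, 23, 18]

Place pivot at position 4: [15, 2, 7, 14, 18, 23, 19]
Pivot position: 4

After partitioning with pivot 18, the array becomes [15, 2, 7, 14, 18, 23, 19]. The pivot is placed at index 4. All elements to the left of the pivot are <= 18, and all elements to the right are > 18.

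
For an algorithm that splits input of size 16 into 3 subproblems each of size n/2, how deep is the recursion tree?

For divide and conquer with division factor 2:

Problem sizes at each level:
Level 0: 16
Level 1: 8
Level 2: 4
Level 3: 2
Level 4: 1

The root is level 0 and the size-1 base case is level 4 (the tree spans levels 0 through 4, i.e. 5 levels counting the root), so the depth is the number of divisions: log_2(16) = 4

The recursion tree depth is log_2(16) = 4. At each level, the problem size is divided by 2, so it takes 4 divisions to reduce to a base case of size 1. The algorithm makes 3 recursive calls at each level.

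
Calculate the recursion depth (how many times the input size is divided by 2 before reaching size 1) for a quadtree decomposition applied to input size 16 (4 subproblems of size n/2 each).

For divide and conquer with division factor 2:

Problem sizes at each level:
Level 0: 16
Level 1: 8
Level 2: 4
Level 3: 2
Level 4: 1

The root is level 0 and the size-1 base case is level 4 (the tree spans levels 0 through 4, i.e. 5 levels counting the root), so the depth is the number of divisions: log_2(16) = 4

The recursion tree depth is log_2(16) = 4. At each level, the problem size is divided by 2, so it takes 4 divisions to reduce to a base case of size 1. The algorithm makes 4 recursive calls at each level.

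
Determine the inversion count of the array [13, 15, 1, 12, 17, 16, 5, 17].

Finding inversions in [13, 15, 1, 12, 17, 16, 5, 17]:

(0, 2): arr[0]=13 > arr[2]=1
(0, 3): arr[0]=13 > arr[3]=12
(0, 6): arr[0]=13 > arr[6]=5
(1, 2): arr[1]=15 > arr[2]=1
(1, 3): arr[1]=15 > arr[3]=12
(1, 6): arr[1]=15 > arr[6]=5
(3, 6): arr[3]=12 > arr[6]=5
(4, 5): arr[4]=17 > arr[5]=16
(4, 6): arr[4]=17 > arr[6]=5
(5, 6): arr[5]=16 > arr[6]=5

Total inversions: 10

The array has 10 inversion(s): (0,2), (0,3), (0,6), (1,2), (1,3), (1,6), (3,6), (4,5), (4,6), (5,6). Each pair (i,j) satisfies i < j and arr[i] > arr[j].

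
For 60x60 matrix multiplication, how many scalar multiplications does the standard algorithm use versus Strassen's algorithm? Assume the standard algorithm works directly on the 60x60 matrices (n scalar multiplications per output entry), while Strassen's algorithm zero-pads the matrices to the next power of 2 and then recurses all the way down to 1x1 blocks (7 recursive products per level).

Matrix multiplication for 60x60 matrices:

Strassen's algorithm requires power-of-2 dimensions. Pad 60x60 to 64x64 (next power of 2).

Standard algorithm: 60^3 = 216000 multiplications
Strassen's algorithm: 7^(log2(64)) = 7^6 = 117649 multiplications
Savings: 216000 - 117649 = 98351 multiplications

Standard: 216000 multiplications (60^3). Strassen: 117649 multiplications (7^6, after padding to 64x64). Strassen reduces 8 recursive multiplications to 7 at each level.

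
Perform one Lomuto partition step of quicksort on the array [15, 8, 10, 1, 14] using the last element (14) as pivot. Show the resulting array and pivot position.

Lomuto partition with pivot = 14:

Initial array: [15, 8, 10, 1, 14]

arr[0]=15 > 14: no swap
arr[1]=8 <= 14: swap with position 0, array becomes [8, 15, 10, 1, 14]
arr[2]=10 <= 14: swap with position 1, array becomes [8, 10, 15, 1, 14]
arr[3]=1 <= 14: swap with position 2, array becomes [8, 10, 1, 15, 14]

Place pivot at position 3: [8, 10, 1, 14, 15]
Pivot position: 3

After partitioning with pivot 14, the array becomes [8, 10, 1, 14, 15]. The pivot is placed at index 3. All elements to the left of the pivot are <= 14, and all elements to the right are > 14.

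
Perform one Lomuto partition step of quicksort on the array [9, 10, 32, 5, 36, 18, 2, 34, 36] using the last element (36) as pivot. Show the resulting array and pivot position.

Lomuto partition with pivot = 36:

Initial array: [9, 10, 32, 5, 36, 18, 2, 34, 36]

arr[0]=9 <= 36: swap with position 0, array becomes [9, 10, 32, 5, 36, 18, 2, 34, 36]
arr[1]=10 <= 36: swap with position 1, array becomes [9, 10, 32, 5, 36, 18, 2, 34, 36]
arr[2]=32 <= 36: swap with position 2, array becomes [9, 10, 32, 5, 36, 18, 2, 34, 36]
arr[3]=5 <= 36: swap with position 3, array becomes [9, 10, 32, 5, 36, 18, 2, 34, 36]
arr[4]=36 <= 36: swap with position 4, array becomes [9, 10, 32, 5, 36, 18, 2, 34, 36]
arr[5]=18 <= 36: swap with position 5, array becomes [9, 10, 32, 5, 36, 18, 2, 34, 36]
arr[6]=2 <= 36: swap with position 6, array becomes [9, 10, 32, 5, 36, 18, 2, 34, 36]
arr[7]=34 <= 36: swap with position 7, array becomes [9, 10, 32, 5, 36, 18, 2, 34, 36]

Place pivot at position 8: [9, 10, 32, 5, 36, 18, 2, 34, 36]
Pivot position: 8

After partitioning with pivot 36, the array becomes [9, 10, 32, 5, 36, 18, 2, 34, 36]. The pivot is placed at index 8. All elements to the left of the pivot are <= 36, and all elements to the right are > 36.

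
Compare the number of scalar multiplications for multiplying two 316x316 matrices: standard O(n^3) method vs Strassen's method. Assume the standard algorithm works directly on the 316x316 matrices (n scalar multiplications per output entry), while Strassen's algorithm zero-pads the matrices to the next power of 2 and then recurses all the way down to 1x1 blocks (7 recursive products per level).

Matrix multiplication for 316x316 matrices:

Strassen's algorithm requires power-of-2 dimensions. Pad 316x316 to 512x512 (next power of 2).

Standard algorithm: 316^3 = 31554496 multiplications
Strassen's algorithm: 7^(log2(512)) = 7^9 = 40353607 multiplications
Difference: 31554496 - 40353607 = -8799111 (Strassen uses MORE here due to padding overhead — for small or just-over-power-of-2 n, padding can outweigh the per-level savings)

Standard: 31554496 multiplications (316^3). Strassen: 40353607 multiplications (7^9, after padding to 512x512). Strassen reduces 8 recursive multiplications to 7 at each level.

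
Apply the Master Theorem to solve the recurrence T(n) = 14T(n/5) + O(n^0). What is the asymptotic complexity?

Master Theorem for T(n) = 14T(n/5) + O(n^0):

a = 14, b = 5, c = 0
log_b(a) = log_5(14) = 1.6397

Case 1: c = 0 < log_5(14) = 1.6397
T(n) = O(n^(log_5 14))

For T(n) = 14T(n/5) + O(n^0): log_5(14) = 1.6397. This is Case 1 of the Master Theorem (c < log_b(a), work dominated by leaves), giving O(n^(log_5 14)).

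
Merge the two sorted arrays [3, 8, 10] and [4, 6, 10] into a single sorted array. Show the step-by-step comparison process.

Merging process:

Compare 3 vs 4: take 3 from left. Merged: [3]
Compare 8 vs 4: take 4 from right. Merged: [3, 4]
Compare 8 vs 6: take 6 from right. Merged: [3, 4, 6]
Compare 8 vs 10: take 8 from left. Merged: [3, 4, 6, 8]
Compare 10 vs 10: take 10 from left. Merged: [3, 4, 6, 8, 10]
Append remaining from right: [10]. Merged: [3, 4, 6, 8, 10, 10]

Final merged array: [3, 4, 6, 8, 10, 10]
Total comparisons: 5

The merged array is [3, 4, 6, 8, 10, 10], requiring 5 comparisons. The merge step runs in O(n) time where n is the total number of elements.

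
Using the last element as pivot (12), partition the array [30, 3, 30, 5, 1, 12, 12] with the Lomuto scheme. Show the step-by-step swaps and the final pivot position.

Lomuto partition with pivot = 12:

Initial array: [30, 3, 30, 5, 1, 12, 12]

arr[0]=30 > 12: no swap
arr[1]=3 <= 12: swap with position 0, array becomes [3, 30, 30, 5, 1, 12, 12]
arr[2]=30 > 12: no swap
arr[3]=5 <= 12: swap with position 1, array becomes [3, 5, 30, 30, 1, 12, 12]
arr[4]=1 <= 12: swap with position 2, array becomes [3, 5, 1, 30, 30, 12, 12]
arr[5]=12 <= 12: swap with position 3, array becomes [3, 5, 1, 12, 30, 30, 12]

Place pivot at position 4: [3, 5, 1, 12, 12, 30, 30]
Pivot position: 4

After partitioning with pivot 12, the array becomes [3, 5, 1, 12, 12, 30, 30]. The pivot is placed at index 4. All elements to the left of the pivot are <= 12, and all elements to the right are > 12.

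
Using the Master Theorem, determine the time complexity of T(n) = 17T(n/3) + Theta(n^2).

Master Theorem for T(n) = 17T(n/3) + O(n^2):

a = 17, b = 3, c = 2
log_b(a) = log_3(17) = 2.5789

Case 1: c = 2 < log_3(17) = 2.5789
T(n) = O(n^(log_3 17))

For T(n) = 17T(n/3) + O(n^2): log_3(17) = 2.5789. This is Case 1 of the Master Theorem (c < log_b(a), work dominated by leaves), giving O(n^(log_3 17)).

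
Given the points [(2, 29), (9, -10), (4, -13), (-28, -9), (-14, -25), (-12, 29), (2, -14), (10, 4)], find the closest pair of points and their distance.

Computing all pairwise distances among 8 points:

d((2, 29), (9, -10)) = 39.6232
d((2, 29), (4, -13)) = 42.0476
d((2, 29), (-28, -9)) = 48.4149
d((2, 29), (-14, -25)) = 56.3205
d((2, 29), (-12, 29)) = 14.0
d((2, 29), (2, -14)) = 43.0
d((2, 29), (10, 4)) = 26.2488
d((9, -10), (4, -13)) = 5.831
d((9, -10), (-28, -9)) = 37.0135
d((9, -10), (-14, -25)) = 27.4591
d((9, -10), (-12, 29)) = 44.2945
d((9, -10), (2, -14)) = 8.0623
d((9, -10), (10, 4)) = 14.0357
d((4, -13), (-28, -9)) = 32.249
d((4, -13), (-14, -25)) = 21.6333
d((4, -13), (-12, 29)) = 44.9444
d((4, -13), (2, -14)) = 2.2361 <-- minimum
d((4, -13), (10, 4)) = 18.0278
d((-28, -9), (-14, -25)) = 21.2603
d((-28, -9), (-12, 29)) = 41.2311
d((-28, -9), (2, -14)) = 30.4138
d((-28, -9), (10, 4)) = 40.1622
d((-14, -25), (-12, 29)) = 54.037
d((-14, -25), (2, -14)) = 19.4165
d((-14, -25), (10, 4)) = 37.6431
d((-12, 29), (2, -14)) = 45.2217
d((-12, 29), (10, 4)) = 33.3017
d((2, -14), (10, 4)) = 19.6977

Closest pair: (4, -13) and (2, -14) with distance 2.2361

The closest pair is (4, -13) and (2, -14) with Euclidean distance 2.2361. For 8 points, brute-force pairwise comparison is shown above. For large n, the divide-and-conquer algorithm (sort by x, recurse on halves, check the dividing strip) achieves O(n log n).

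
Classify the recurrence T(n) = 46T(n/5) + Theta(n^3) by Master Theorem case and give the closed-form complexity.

Master Theorem for T(n) = 46T(n/5) + O(n^3):

a = 46, b = 5, c = 3
log_b(a) = log_5(46) = 2.3789

Case 3: c = 3 > log_5(46) = 2.3789
T(n) = O(n^3) = O(n^3)

For T(n) = 46T(n/5) + O(n^3): log_5(46) = 2.3789. This is Case 3 of the Master Theorem (c > log_b(a), work dominated by root), giving O(n^3).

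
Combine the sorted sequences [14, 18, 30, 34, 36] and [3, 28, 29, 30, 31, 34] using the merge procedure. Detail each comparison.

Merging process:

Compare 14 vs 3: take 3 from right. Merged: [3]
Compare 14 vs 28: take 14 from left. Merged: [3, 14]
Compare 18 vs 28: take 18 from left. Merged: [3, 14, 18]
Compare 30 vs 28: take 28 from right. Merged: [3, 14, 18, 28]
Compare 30 vs 29: take 29 from right. Merged: [3, 14, 18, 28, 29]
Compare 30 vs 30: take 30 from left. Merged: [3, 14, 18, 28, 29, 30]
Compare 34 vs 30: take 30 from right. Merged: [3, 14, 18, 28, 29, 30, 30]
Compare 34 vs 31: take 31 from right. Merged: [3, 14, 18, 28, 29, 30, 30, 31]
Compare 34 vs 34: take 34 from left. Merged: [3, 14, 18, 28, 29, 30, 30, 31, 34]
Compare 36 vs 34: take 34 from right. Merged: [3, 14, 18, 28, 29, 30, 30, 31, 34, 34]
Append remaining from left: [36]. Merged: [3, 14, 18, 28, 29, 30, 30, 31, 34, 34, 36]

Final merged array: [3, 14, 18, 28, 29, 30, 30, 31, 34, 34, 36]
Total comparisons: 10

The merged array is [3, 14, 18, 28, 29, 30, 30, 31, 34, 34, 36], requiring 10 comparisons. The merge step runs in O(n) time where n is the total number of elements.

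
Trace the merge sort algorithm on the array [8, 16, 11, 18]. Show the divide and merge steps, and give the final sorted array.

Merge sort trace:

Split: [8, 16, 11, 18] -> [8, 16] and [11, 18]
  Split: [8, 16] -> [8] and [16]
  Merge: [8] + [16] -> [8, 16]
  Split: [11, 18] -> [11] and [18]
  Merge: [11] + [18] -> [11, 18]
Merge: [8, 16] + [11, 18] -> [8, 11, 16, 18]

Final sorted array: [8, 11, 16, 18]

The merge sort proceeds by recursively splitting the array and merging sorted halves.
After all merges, the sorted array is [8, 11, 16, 18].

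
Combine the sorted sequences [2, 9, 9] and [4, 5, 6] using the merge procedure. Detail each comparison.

Merging process:

Compare 2 vs 4: take 2 from left. Merged: [2]
Compare 9 vs 4: take 4 from right. Merged: [2, 4]
Compare 9 vs 5: take 5 from right. Merged: [2, 4, 5]
Compare 9 vs 6: take 6 from right. Merged: [2, 4, 5, 6]
Append remaining from left: [9, 9]. Merged: [2, 4, 5, 6, 9, 9]

Final merged array: [2, 4, 5, 6, 9, 9]
Total comparisons: 4

The merged array is [2, 4, 5, 6, 9, 9], requiring 4 comparisons. The merge step runs in O(n) time where n is the total number of elements.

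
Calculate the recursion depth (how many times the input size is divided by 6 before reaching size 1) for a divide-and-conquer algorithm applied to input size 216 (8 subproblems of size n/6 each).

For divide and conquer with division factor 6:

Problem sizes at each level:
Level 0: 216
Level 1: 36
Level 2: 6
Level 3: 1

The root is level 0 and the size-1 base case is level 3 (the tree spans levels 0 through 3, i.e. 4 levels counting the root), so the depth is the number of divisions: log_6(216) = 3

The recursion tree depth is log_6(216) = 3. At each level, the problem size is divided by 6, so it takes 3 divisions to reduce to a base case of size 1. The algorithm makes 8 recursive calls at each level.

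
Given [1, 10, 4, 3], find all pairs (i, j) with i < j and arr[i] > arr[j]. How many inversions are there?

Finding inversions in [1, 10, 4, 3]:

(1, 2): arr[1]=10 > arr[2]=4
(1, 3): arr[1]=10 > arr[3]=3
(2, 3): arr[2]=4 > arr[3]=3

Total inversions: 3

The array has 3 inversion(s): (1,2), (1,3), (2,3). Each pair (i,j) satisfies i < j and arr[i] > arr[j].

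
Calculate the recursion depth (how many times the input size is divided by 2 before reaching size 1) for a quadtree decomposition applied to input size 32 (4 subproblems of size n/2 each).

For divide and conquer with division factor 2:

Problem sizes at each level:
Level 0: 32
Level 1: 16
Level 2: 8
Level 3: 4
Level 4: 2
Level 5: 1

The root is level 0 and the size-1 base case is level 5 (the tree spans levels 0 through 5, i.e. 6 levels counting the root), so the depth is the number of divisions: log_2(32) = 5

The recursion tree depth is log_2(32) = 5. At each level, the problem size is divided by 2, so it takes 5 divisions to reduce to a base case of size 1. The algorithm makes 4 recursive calls at each level.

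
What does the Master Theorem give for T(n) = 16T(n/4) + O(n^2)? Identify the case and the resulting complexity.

Master Theorem for T(n) = 16T(n/4) + O(n^2):

a = 16, b = 4, c = 2
log_b(a) = log_4(16) = 2.0000

Case 2: c = 2 = log_4(16) = 2.0000
T(n) = O(n^2 log n) = O(n^2 log n)

For T(n) = 16T(n/4) + O(n^2): log_4(16) = 2.0000. This is Case 2 of the Master Theorem (c = log_b(a), equal work at all levels), giving O(n^2 log n).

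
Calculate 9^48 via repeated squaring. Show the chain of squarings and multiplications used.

Computing 9^48 by squaring (build up from 9^1; each line after the first costs one multiplication):

9^1 = 9
9^2 = (9^1)^2 = 9^2 = 81
9^3 = 9 * 9^2 = 9 * 81 = 729
9^6 = (9^3)^2 = 729^2 = 531441
9^12 = (9^6)^2 = 531441^2 = 282429536481
9^24 = (9^12)^2 = 282429536481^2 = 79766443076872509863361
9^48 = (9^24)^2 = 79766443076872509863361^2 = 6362685441135942358474828762538534230890216321

Result: 6362685441135942358474828762538534230890216321
Multiplications needed: 6 (6 lines after 9^1)

9^48 = 6362685441135942358474828762538534230890216321. Using exponentiation by squaring, this requires 6 multiplications. The key idea: if the exponent is even, square the half-power; if odd, multiply by the base once.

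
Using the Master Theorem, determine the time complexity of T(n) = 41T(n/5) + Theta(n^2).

Master Theorem for T(n) = 41T(n/5) + O(n^2):

a = 41, b = 5, c = 2
log_b(a) = log_5(41) = 2.3074

Case 1: c = 2 < log_5(41) = 2.3074
T(n) = O(n^(log_5 41))

For T(n) = 41T(n/5) + O(n^2): log_5(41) = 2.3074. This is Case 1 of the Master Theorem (c < log_b(a), work dominated by leaves), giving O(n^(log_5 41)).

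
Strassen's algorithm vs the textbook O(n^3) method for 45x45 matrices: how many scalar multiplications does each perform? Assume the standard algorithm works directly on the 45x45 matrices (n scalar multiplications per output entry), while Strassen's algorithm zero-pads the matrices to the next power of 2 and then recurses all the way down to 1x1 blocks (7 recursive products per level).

Matrix multiplication for 45x45 matrices:

Strassen's algorithm requires power-of-2 dimensions. Pad 45x45 to 64x64 (next power of 2).

Standard algorithm: 45^3 = 91125 multiplications
Strassen's algorithm: 7^(log2(64)) = 7^6 = 117649 multiplications
Difference: 91125 - 117649 = -26524 (Strassen uses MORE here due to padding overhead — for small or just-over-power-of-2 n, padding can outweigh the per-level savings)

Standard: 91125 multiplications (45^3). Strassen: 117649 multiplications (7^6, after padding to 64x64). Strassen reduces 8 recursive multiplications to 7 at each level.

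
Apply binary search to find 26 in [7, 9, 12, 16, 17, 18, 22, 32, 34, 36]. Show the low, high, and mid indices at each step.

Binary search for 26 in [7, 9, 12, 16, 17, 18, 22, 32, 34, 36]:

lo=0, hi=9, mid=4, arr[mid]=17 -> 17 < 26, search right half
lo=5, hi=9, mid=7, arr[mid]=32 -> 32 > 26, search left half
lo=5, hi=6, mid=5, arr[mid]=18 -> 18 < 26, search right half
lo=6, hi=6, mid=6, arr[mid]=22 -> 22 < 26, search right half
lo=7 > hi=6, target 26 not found

Binary search determines that 26 is not in the array after 4 comparisons. The search space was exhausted without finding the target.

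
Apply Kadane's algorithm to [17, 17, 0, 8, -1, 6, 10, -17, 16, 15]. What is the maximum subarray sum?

Using Kadane's algorithm on [17, 17, 0, 8, -1, 6, 10, -17, 16, 15]:

Scanning through the array:
Position 1 (value 17): max_ending_here = 34, max_so_far = 34
Position 2 (value 0): max_ending_here = 34, max_so_far = 34
Position 3 (value 8): max_ending_here = 42, max_so_far = 42
Position 4 (value -1): max_ending_here = 41, max_so_far = 42
Position 5 (value 6): max_ending_here = 47, max_so_far = 47
Position 6 (value 10): max_ending_here = 57, max_so_far = 57
Position 7 (value -17): max_ending_here = 40, max_so_far = 57
Position 8 (value 16): max_ending_here = 56, max_so_far = 57
Position 9 (value 15): max_ending_here = 71, max_so_far = 71

Maximum subarray: [17, 17, 0, 8, -1, 6, 10, -17, 16, 15]
Maximum sum: 71

The maximum subarray is [17, 17, 0, 8, -1, 6, 10, -17, 16, 15] with sum 71. This subarray runs from index 0 to index 9.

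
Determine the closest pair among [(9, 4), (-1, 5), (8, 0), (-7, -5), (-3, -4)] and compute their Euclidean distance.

Computing all pairwise distances among 5 points:

d((9, 4), (-1, 5)) = 10.0499
d((9, 4), (8, 0)) = 4.1231 <-- minimum
d((9, 4), (-7, -5)) = 18.3576
d((9, 4), (-3, -4)) = 14.4222
d((-1, 5), (8, 0)) = 10.2956
d((-1, 5), (-7, -5)) = 11.6619
d((-1, 5), (-3, -4)) = 9.2195
d((8, 0), (-7, -5)) = 15.8114
d((8, 0), (-3, -4)) = 11.7047
d((-7, -5), (-3, -4)) = 4.1231 <-- minimum

Minimum distance: 4.1231 (tie among 2 pairs: (9, 4) and (8, 0); (-7, -5) and (-3, -4))

The minimum Euclidean distance is 4.1231. There is a tie: 2 pairs achieve this minimum — (9, 4) and (8, 0); (-7, -5) and (-3, -4). Any of these is a valid closest pair. For 5 points, brute-force pairwise comparison is shown above. For large n, the divide-and-conquer algorithm (sort by x, recurse on halves, check the dividing strip) achieves O(n log n).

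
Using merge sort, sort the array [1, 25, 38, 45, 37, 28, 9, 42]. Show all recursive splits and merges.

Merge sort trace:

Split: [1, 25, 38, 45, 37, 28, 9, 42] -> [1, 25, 38, 45] and [37, 28, 9, 42]
  Split: [1, 25, 38, 45] -> [1, 25] and [38, 45]
    Split: [1, 25] -> [1] and [25]
    Merge: [1] + [25] -> [1, 25]
    Split: [38, 45] -> [38] and [45]
    Merge: [38] + [45] -> [38, 45]
  Merge: [1, 25] + [38, 45] -> [1, 25, 38, 45]
  Split: [37, 28, 9, 42] -> [37, 28] and [9, 42]
    Split: [37, 28] -> [37] and [28]
    Merge: [37] + [28] -> [28, 37]
    Split: [9, 42] -> [9] and [42]
    Merge: [9] + [42] -> [9, 42]
  Merge: [28, 37] + [9, 42] -> [9, 28, 37, 42]
Merge: [1, 25, 38, 45] + [9, 28, 37, 42] -> [1, 9, 25, 28, 37, 38, 42, 45]

Final sorted array: [1, 9, 25, 28, 37, 38, 42, 45]

The merge sort proceeds by recursively splitting the array and merging sorted halves.
After all merges, the sorted array is [1, 9, 25, 28, 37, 38, 42, 45].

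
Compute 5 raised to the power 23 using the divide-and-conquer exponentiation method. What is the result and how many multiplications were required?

Computing 5^23 by squaring (build up from 5^1; each line after the first costs one multiplication):

5^1 = 5
5^2 = (5^1)^2 = 5^2 = 25
5^4 = (5^2)^2 = 25^2 = 625
5^5 = 5 * 5^4 = 5 * 625 = 3125
5^10 = (5^5)^2 = 3125^2 = 9765625
5^11 = 5 * 5^10 = 5 * 9765625 = 48828125
5^22 = (5^11)^2 = 48828125^2 = 2384185791015625
5^23 = 5 * 5^22 = 5 * 2384185791015625 = 11920928955078125

Result: 11920928955078125
Multiplications needed: 7 (7 lines after 5^1)

5^23 = 11920928955078125. Using exponentiation by squaring, this requires 7 multiplications. The key idea: if the exponent is even, square the half-power; if odd, multiply by the base once.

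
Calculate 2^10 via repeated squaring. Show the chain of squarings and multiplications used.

Computing 2^10 by squaring (build up from 2^1; each line after the first costs one multiplication):

2^1 = 2
2^2 = (2^1)^2 = 2^2 = 4
2^4 = (2^2)^2 = 4^2 = 16
2^5 = 2 * 2^4 = 2 * 16 = 32
2^10 = (2^5)^2 = 32^2 = 1024

Result: 1024
Multiplications needed: 4 (4 lines after 2^1)

2^10 = 1024. Using exponentiation by squaring, this requires 4 multiplications. The key idea: if the exponent is even, square the half-power; if odd, multiply by the base once.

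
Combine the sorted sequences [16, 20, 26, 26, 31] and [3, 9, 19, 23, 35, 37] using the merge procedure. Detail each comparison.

Merging process:

Compare 16 vs 3: take 3 from right. Merged: [3]
Compare 16 vs 9: take 9 from right. Merged: [3, 9]
Compare 16 vs 19: take 16 from left. Merged: [3, 9, 16]
Compare 20 vs 19: take 19 from right. Merged: [3, 9, 16, 19]
Compare 20 vs 23: take 20 from left. Merged: [3, 9, 16, 19, 20]
Compare 26 vs 23: take 23 from right. Merged: [3, 9, 16, 19, 20, 23]
Compare 26 vs 35: take 26 from left. Merged: [3, 9, 16, 19, 20, 23, 26]
Compare 26 vs 35: take 26 from left. Merged: [3, 9, 16, 19, 20, 23, 26, 26]
Compare 31 vs 35: take 31 from left. Merged: [3, 9, 16, 19, 20, 23, 26, 26, 31]
Append remaining from right: [35, 37]. Merged: [3, 9, 16, 19, 20, 23, 26, 26, 31, 35, 37]

Final merged array: [3, 9, 16, 19, 20, 23, 26, 26, 31, 35, 37]
Total comparisons: 9

The merged array is [3, 9, 16, 19, 20, 23, 26, 26, 31, 35, 37], requiring 9 comparisons. The merge step runs in O(n) time where n is the total number of elements.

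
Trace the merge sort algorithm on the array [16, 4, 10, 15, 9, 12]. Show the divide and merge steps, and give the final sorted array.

Merge sort trace:

Split: [16, 4, 10, 15, 9, 12] -> [16, 4, 10] and [15, 9, 12]
  Split: [16, 4, 10] -> [16] and [4, 10]
    Split: [4, 10] -> [4] and [10]
    Merge: [4] + [10] -> [4, 10]
  Merge: [16] + [4, 10] -> [4, 10, 16]
  Split: [15, 9, 12] -> [15] and [9, 12]
    Split: [9, 12] -> [9] and [12]
    Merge: [9] + [12] -> [9, 12]
  Merge: [15] + [9, 12] -> [9, 12, 15]
Merge: [4, 10, 16] + [9, 12, 15] -> [4, 9, 10, 12, 15, 16]

Final sorted array: [4, 9, 10, 12, 15, 16]

The merge sort proceeds by recursively splitting the array and merging sorted halves.
After all merges, the sorted array is [4, 9, 10, 12, 15, 16].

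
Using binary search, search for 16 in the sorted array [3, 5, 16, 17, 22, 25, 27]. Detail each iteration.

Binary search for 16 in [3, 5, 16, 17, 22, 25, 27]:

lo=0, hi=6, mid=3, arr[mid]=17 -> 17 > 16, search left half
lo=0, hi=2, mid=1, arr[mid]=5 -> 5 < 16, search right half
lo=2, hi=2, mid=2, arr[mid]=16 -> Found target at index 2!

Binary search finds 16 at index 2 after 3 comparisons. The search repeatedly halves the search space by comparing with the middle element.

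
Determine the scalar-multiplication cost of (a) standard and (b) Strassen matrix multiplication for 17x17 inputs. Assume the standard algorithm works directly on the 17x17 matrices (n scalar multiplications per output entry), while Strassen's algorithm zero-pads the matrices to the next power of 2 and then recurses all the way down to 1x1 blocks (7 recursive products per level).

Matrix multiplication for 17x17 matrices:

Strassen's algorithm requires power-of-2 dimensions. Pad 17x17 to 32x32 (next power of 2).

Standard algorithm: 17^3 = 4913 multiplications
Strassen's algorithm: 7^(log2(32)) = 7^5 = 16807 multiplications
Difference: 4913 - 16807 = -11894 (Strassen uses MORE here due to padding overhead — for small or just-over-power-of-2 n, padding can outweigh the per-level savings)

Standard: 4913 multiplications (17^3). Strassen: 16807 multiplications (7^5, after padding to 32x32). Strassen reduces 8 recursive multiplications to 7 at each level.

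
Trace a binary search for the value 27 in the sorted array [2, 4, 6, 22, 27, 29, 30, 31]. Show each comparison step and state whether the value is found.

Binary search for 27 in [2, 4, 6, 22, 27, 29, 30, 31]:

lo=0, hi=7, mid=3, arr[mid]=22 -> 22 < 27, search right half
lo=4, hi=7, mid=5, arr[mid]=29 -> 29 > 27, search left half
lo=4, hi=4, mid=4, arr[mid]=27 -> Found target at index 4!

Binary search finds 27 at index 4 after 3 comparisons. The search repeatedly halves the search space by comparing with the middle element.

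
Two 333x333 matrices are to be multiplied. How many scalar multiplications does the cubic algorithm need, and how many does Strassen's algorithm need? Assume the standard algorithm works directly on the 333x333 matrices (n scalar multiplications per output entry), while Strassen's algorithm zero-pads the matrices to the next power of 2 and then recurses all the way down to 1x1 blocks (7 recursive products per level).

Matrix multiplication for 333x333 matrices:

Strassen's algorithm requires power-of-2 dimensions. Pad 333x333 to 512x512 (next power of 2).

Standard algorithm: 333^3 = 36926037 multiplications
Strassen's algorithm: 7^(log2(512)) = 7^9 = 40353607 multiplications
Difference: 36926037 - 40353607 = -3427570 (Strassen uses MORE here due to padding overhead — for small or just-over-power-of-2 n, padding can outweigh the per-level savings)

Standard: 36926037 multiplications (333^3). Strassen: 40353607 multiplications (7^9, after padding to 512x512). Strassen reduces 8 recursive multiplications to 7 at each level.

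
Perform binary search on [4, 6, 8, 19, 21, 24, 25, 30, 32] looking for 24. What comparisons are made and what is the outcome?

Binary search for 24 in [4, 6, 8, 19, 21, 24, 25, 30, 32]:

lo=0, hi=8, mid=4, arr[mid]=21 -> 21 < 24, search right half
lo=5, hi=8, mid=6, arr[mid]=25 -> 25 > 24, search left half
lo=5, hi=5, mid=5, arr[mid]=24 -> Found target at index 5!

Binary search finds 24 at index 5 after 3 comparisons. The search repeatedly halves the search space by comparing with the middle element.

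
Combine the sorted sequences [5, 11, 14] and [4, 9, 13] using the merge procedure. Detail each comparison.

Merging process:

Compare 5 vs 4: take 4 from right. Merged: [4]
Compare 5 vs 9: take 5 from left. Merged: [4, 5]
Compare 11 vs 9: take 9 from right. Merged: [4, 5, 9]
Compare 11 vs 13: take 11 from left. Merged: [4, 5, 9, 11]
Compare 14 vs 13: take 13 from right. Merged: [4, 5, 9, 11, 13]
Append remaining from left: [14]. Merged: [4, 5, 9, 11, 13, 14]

Final merged array: [4, 5, 9, 11, 13, 14]
Total comparisons: 5

The merged array is [4, 5, 9, 11, 13, 14], requiring 5 comparisons. The merge step runs in O(n) time where n is the total number of elements.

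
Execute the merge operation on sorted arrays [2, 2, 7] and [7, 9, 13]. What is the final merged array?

Merging process:

Compare 2 vs 7: take 2 from left. Merged: [2]
Compare 2 vs 7: take 2 from left. Merged: [2, 2]
Compare 7 vs 7: take 7 from left. Merged: [2, 2, 7]
Append remaining from right: [7, 9, 13]. Merged: [2, 2, 7, 7, 9, 13]

Final merged array: [2, 2, 7, 7, 9, 13]
Total comparisons: 3

The merged array is [2, 2, 7, 7, 9, 13], requiring 3 comparisons. The merge step runs in O(n) time where n is the total number of elements.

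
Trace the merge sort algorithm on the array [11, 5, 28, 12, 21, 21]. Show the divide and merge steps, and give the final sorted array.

Merge sort trace:

Split: [11, 5, 28, 12, 21, 21] -> [11, 5, 28] and [12, 21, 21]
  Split: [11, 5, 28] -> [11] and [5, 28]
    Split: [5, 28] -> [5] and [28]
    Merge: [5] + [28] -> [5, 28]
  Merge: [11] + [5, 28] -> [5, 11, 28]
  Split: [12, 21, 21] -> [12] and [21, 21]
    Split: [21, 21] -> [21] and [21]
    Merge: [21] + [21] -> [21, 21]
  Merge: [12] + [21, 21] -> [12, 21, 21]
Merge: [5, 11, 28] + [12, 21, 21] -> [5, 11, 12, 21, 21, 28]

Final sorted array: [5, 11, 12, 21, 21, 28]

The merge sort proceeds by recursively splitting the array and merging sorted halves.
After all merges, the sorted array is [5, 11, 12, 21, 21, 28].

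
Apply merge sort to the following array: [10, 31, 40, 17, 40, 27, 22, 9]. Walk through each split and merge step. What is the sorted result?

Merge sort trace:

Split: [10, 31, 40, 17, 40, 27, 22, 9] -> [10, 31, 40, 17] and [40, 27, 22, 9]
  Split: [10, 31, 40, 17] -> [10, 31] and [40, 17]
    Split: [10, 31] -> [10] and [31]
    Merge: [10] + [31] -> [10, 31]
    Split: [40, 17] -> [40] and [17]
    Merge: [40] + [17] -> [17, 40]
  Merge: [10, 31] + [17, 40] -> [10, 17, 31, 40]
  Split: [40, 27, 22, 9] -> [40, 27] and [22, 9]
    Split: [40, 27] -> [40] and [27]
    Merge: [40] + [27] -> [27, 40]
    Split: [22, 9] -> [22] and [9]
    Merge: [22] + [9] -> [9, 22]
  Merge: [27, 40] + [9, 22] -> [9, 22, 27, 40]
Merge: [10, 17, 31, 40] + [9, 22, 27, 40] -> [9, 10, 17, 22, 27, 31, 40, 40]

Final sorted array: [9, 10, 17, 22, 27, 31, 40, 40]

The merge sort proceeds by recursively splitting the array and merging sorted halves.
After all merges, the sorted array is [9, 10, 17, 22, 27, 31, 40, 40].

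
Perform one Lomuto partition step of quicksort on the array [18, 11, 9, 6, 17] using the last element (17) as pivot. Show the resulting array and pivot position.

Lomuto partition with pivot = 17:

Initial array: [18, 11, 9, 6, 17]

arr[0]=18 > 17: no swap
arr[1]=11 <= 17: swap with position 0, array becomes [11, 18, 9, 6, 17]
arr[2]=9 <= 17: swap with position 1, array becomes [11, 9, 18, 6, 17]
arr[3]=6 <= 17: swap with position 2, array becomes [11, 9, 6, 18, 17]

Place pivot at position 3: [11, 9, 6, 17, 18]
Pivot position: 3

After partitioning with pivot 17, the array becomes [11, 9, 6, 17, 18]. The pivot is placed at index 3. All elements to the left of the pivot are <= 17, and all elements to the right are > 17.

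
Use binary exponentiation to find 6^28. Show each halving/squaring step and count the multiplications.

Computing 6^28 by squaring (build up from 6^1; each line after the first costs one multiplication):

6^1 = 6
6^2 = (6^1)^2 = 6^2 = 36
6^3 = 6 * 6^2 = 6 * 36 = 216
6^6 = (6^3)^2 = 216^2 = 46656
6^7 = 6 * 6^6 = 6 * 46656 = 279936
6^14 = (6^7)^2 = 279936^2 = 78364164096
6^28 = (6^14)^2 = 78364164096^2 = 6140942214464815497216

Result: 6140942214464815497216
Multiplications needed: 6 (6 lines after 6^1)

6^28 = 6140942214464815497216. Using exponentiation by squaring, this requires 6 multiplications. The key idea: if the exponent is even, square the half-power; if odd, multiply by the base once.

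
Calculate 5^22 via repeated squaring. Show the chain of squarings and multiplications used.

Computing 5^22 by squaring (build up from 5^1; each line after the first costs one multiplication):

5^1 = 5
5^2 = (5^1)^2 = 5^2 = 25
5^4 = (5^2)^2 = 25^2 = 625
5^5 = 5 * 5^4 = 5 * 625 = 3125
5^10 = (5^5)^2 = 3125^2 = 9765625
5^11 = 5 * 5^10 = 5 * 9765625 = 48828125
5^22 = (5^11)^2 = 48828125^2 = 2384185791015625

Result: 2384185791015625
Multiplications needed: 6 (6 lines after 5^1)

5^22 = 2384185791015625. Using exponentiation by squaring, this requires 6 multiplications. The key idea: if the exponent is even, square the half-power; if odd, multiply by the base once.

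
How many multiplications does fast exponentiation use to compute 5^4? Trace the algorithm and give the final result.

Computing 5^4 by squaring (build up from 5^1; each line after the first costs one multiplication):

5^1 = 5
5^2 = (5^1)^2 = 5^2 = 25
5^4 = (5^2)^2 = 25^2 = 625

Result: 625
Multiplications needed: 2 (2 lines after 5^1)

5^4 = 625. Using exponentiation by squaring, this requires 2 multiplications. The key idea: if the exponent is even, square the half-power; if odd, multiply by the base once.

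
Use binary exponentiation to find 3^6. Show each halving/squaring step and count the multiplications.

Computing 3^6 by squaring (build up from 3^1; each line after the first costs one multiplication):

3^1 = 3
3^2 = (3^1)^2 = 3^2 = 9
3^3 = 3 * 3^2 = 3 * 9 = 27
3^6 = (3^3)^2 = 27^2 = 729

Result: 729
Multiplications needed: 3 (3 lines after 3^1)

3^6 = 729. Using exponentiation by squaring, this requires 3 multiplications. The key idea: if the exponent is even, square the half-power; if odd, multiply by the base once.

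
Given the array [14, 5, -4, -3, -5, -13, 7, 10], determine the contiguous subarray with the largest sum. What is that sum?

Using Kadane's algorithm on [14, 5, -4, -3, -5, -13, 7, 10]:

Scanning through the array:
Position 1 (value 5): max_ending_here = 19, max_so_far = 19
Position 2 (value -4): max_ending_here = 15, max_so_far = 19
Position 3 (value -3): max_ending_here = 12, max_so_far = 19
Position 4 (value -5): max_ending_here = 7, max_so_far = 19
Position 5 (value -13): max_ending_here = -6, max_so_far = 19
Position 6 (value 7): max_ending_here = 7, max_so_far = 19
Position 7 (value 10): max_ending_here = 17, max_so_far = 19

Maximum subarray: [14, 5]
Maximum sum: 19

The maximum subarray is [14, 5] with sum 19. This subarray runs from index 0 to index 1.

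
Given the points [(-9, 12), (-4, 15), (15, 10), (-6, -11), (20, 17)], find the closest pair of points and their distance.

Computing all pairwise distances among 5 points:

d((-9, 12), (-4, 15)) = 5.831 <-- minimum
d((-9, 12), (15, 10)) = 24.0832
d((-9, 12), (-6, -11)) = 23.1948
d((-9, 12), (20, 17)) = 29.4279
d((-4, 15), (15, 10)) = 19.6469
d((-4, 15), (-6, -11)) = 26.0768
d((-4, 15), (20, 17)) = 24.0832
d((15, 10), (-6, -11)) = 29.6985
d((15, 10), (20, 17)) = 8.6023
d((-6, -11), (20, 17)) = 38.2099

Closest pair: (-9, 12) and (-4, 15) with distance 5.831

The closest pair is (-9, 12) and (-4, 15) with Euclidean distance 5.831. For 5 points, brute-force pairwise comparison is shown above. For large n, the divide-and-conquer algorithm (sort by x, recurse on halves, check the dividing strip) achieves O(n log n).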